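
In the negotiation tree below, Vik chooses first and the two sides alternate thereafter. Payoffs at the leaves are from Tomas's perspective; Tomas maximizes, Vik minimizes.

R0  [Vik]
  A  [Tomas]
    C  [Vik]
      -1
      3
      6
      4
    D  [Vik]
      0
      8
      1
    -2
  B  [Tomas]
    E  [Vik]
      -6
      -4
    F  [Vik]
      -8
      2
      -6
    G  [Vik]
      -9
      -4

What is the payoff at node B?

-6

E (Vik): min(-6, -4) = -6
F (Vik): min(-8, 2, -6) = -8
G (Vik): min(-9, -4) = -9
B (Tomas): max(-6, -8, -9) = -6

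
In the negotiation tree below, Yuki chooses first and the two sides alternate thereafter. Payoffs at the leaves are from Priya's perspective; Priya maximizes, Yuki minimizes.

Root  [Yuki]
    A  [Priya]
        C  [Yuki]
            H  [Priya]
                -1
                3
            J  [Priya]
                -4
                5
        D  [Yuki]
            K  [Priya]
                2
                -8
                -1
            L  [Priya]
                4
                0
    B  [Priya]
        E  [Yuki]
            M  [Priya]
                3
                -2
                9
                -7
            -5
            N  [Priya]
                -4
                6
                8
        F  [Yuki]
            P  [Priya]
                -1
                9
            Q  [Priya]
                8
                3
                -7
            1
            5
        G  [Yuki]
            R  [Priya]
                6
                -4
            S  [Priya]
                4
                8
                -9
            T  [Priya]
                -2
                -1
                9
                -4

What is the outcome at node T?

9

T (Priya): max(-2, -1, 9, -4) = 9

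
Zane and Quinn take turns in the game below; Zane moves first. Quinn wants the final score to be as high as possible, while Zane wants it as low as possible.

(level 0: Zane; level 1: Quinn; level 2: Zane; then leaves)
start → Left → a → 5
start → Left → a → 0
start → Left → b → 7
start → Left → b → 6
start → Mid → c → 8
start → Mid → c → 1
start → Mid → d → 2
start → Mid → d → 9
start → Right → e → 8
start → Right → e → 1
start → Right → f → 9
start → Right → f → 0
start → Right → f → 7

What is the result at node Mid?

c (Zane): min(8, 1) = 1
d (Zane): min(2, 9) = 2
Mid (Quinn): max(1, 2) = 2

2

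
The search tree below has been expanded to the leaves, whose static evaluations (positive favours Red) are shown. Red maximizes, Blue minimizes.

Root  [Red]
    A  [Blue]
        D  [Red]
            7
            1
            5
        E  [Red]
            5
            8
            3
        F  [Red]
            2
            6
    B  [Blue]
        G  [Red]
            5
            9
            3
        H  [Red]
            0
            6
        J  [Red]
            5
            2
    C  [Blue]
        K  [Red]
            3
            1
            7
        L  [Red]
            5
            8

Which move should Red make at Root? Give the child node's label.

D (Red): max(7, 1, 5) = 7
E (Red): max(5, 8, 3) = 8
F (Red): max(2, 6) = 6
A (Blue): min(7, 8, 6) = 6
G (Red): max(5, 9, 3) = 9
H (Red): max(0, 6) = 6
J (Red): max(5, 2) = 5
B (Blue): min(9, 6, 5) = 5
K (Red): max(3, 1, 7) = 7
L (Red): max(5, 8) = 8
C (Blue): min(7, 8) = 7
Root (Red): max(6, 5, 7) = 7
Red at Root wants the highest of {A=6, B=5, C=7}, so chooses C.

C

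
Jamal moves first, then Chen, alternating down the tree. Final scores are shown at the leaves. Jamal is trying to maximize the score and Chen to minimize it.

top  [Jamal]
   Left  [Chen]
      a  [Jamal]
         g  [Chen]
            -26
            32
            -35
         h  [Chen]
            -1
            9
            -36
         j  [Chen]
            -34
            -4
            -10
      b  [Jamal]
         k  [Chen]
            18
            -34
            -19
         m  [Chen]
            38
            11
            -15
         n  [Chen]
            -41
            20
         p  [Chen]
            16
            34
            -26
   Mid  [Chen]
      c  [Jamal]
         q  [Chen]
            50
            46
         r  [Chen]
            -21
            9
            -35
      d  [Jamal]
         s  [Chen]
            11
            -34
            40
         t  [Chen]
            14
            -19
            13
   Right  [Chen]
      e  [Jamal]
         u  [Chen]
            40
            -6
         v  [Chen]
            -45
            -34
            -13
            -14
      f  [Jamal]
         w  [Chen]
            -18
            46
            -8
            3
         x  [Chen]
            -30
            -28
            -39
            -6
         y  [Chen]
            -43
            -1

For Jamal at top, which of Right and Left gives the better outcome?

u (Chen): min(40, -6) = -6
v (Chen): min(-45, -34, -13, -14) = -45
e (Jamal): max(-6, -45) = -6
w (Chen): min(-18, 46, -8, 3) = -18
x (Chen): min(-30, -28, -39, -6) = -39
y (Chen): min(-43, -1) = -43
f (Jamal): max(-18, -39, -43) = -18
Right (Chen): min(-6, -18) = -18
g (Chen): min(-26, 32, -35) = -35
h (Chen): min(-1, 9, -36) = -36
j (Chen): min(-34, -4, -10) = -34
a (Jamal): max(-35, -36, -34) = -34
k (Chen): min(18, -34, -19) = -34
m (Chen): min(38, 11, -15) = -15
n (Chen): min(-41, 20) = -41
p (Chen): min(16, 34, -26) = -26
b (Jamal): max(-34, -15, -41, -26) = -15
Left (Chen): min(-34, -15) = -34
Jamal prefers the higher value; Right=-18, Left=-34. Right is better since -18 > -34.

Right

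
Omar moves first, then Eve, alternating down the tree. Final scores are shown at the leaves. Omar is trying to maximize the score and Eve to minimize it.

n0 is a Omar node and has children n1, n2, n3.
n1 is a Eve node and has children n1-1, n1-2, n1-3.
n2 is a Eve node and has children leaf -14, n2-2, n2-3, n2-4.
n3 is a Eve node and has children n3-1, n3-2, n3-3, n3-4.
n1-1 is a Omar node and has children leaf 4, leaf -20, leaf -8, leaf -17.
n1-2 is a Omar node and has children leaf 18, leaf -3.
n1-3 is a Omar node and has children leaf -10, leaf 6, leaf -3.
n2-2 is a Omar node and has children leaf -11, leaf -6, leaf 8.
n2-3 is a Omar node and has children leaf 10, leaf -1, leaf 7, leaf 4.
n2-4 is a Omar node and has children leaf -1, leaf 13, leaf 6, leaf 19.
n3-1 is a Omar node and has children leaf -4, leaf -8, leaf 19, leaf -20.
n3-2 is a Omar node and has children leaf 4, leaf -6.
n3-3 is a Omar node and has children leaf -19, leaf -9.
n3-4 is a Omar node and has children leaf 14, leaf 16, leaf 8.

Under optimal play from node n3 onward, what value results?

-9

n3-1 (Omar): max(-4, -8, 19, -20) = 19
n3-2 (Omar): max(4, -6) = 4
n3-3 (Omar): max(-19, -9) = -9
n3-4 (Omar): max(14, 16, 8) = 16
n3 (Eve): min(19, 4, -9, 16) = -9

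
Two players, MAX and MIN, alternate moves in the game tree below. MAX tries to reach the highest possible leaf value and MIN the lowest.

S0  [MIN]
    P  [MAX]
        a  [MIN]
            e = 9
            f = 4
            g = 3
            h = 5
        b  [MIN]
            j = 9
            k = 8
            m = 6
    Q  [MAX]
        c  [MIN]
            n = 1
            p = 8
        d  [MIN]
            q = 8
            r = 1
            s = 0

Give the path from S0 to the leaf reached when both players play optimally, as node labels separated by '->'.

a (MIN): min(9, 4, 3, 5) = 3
b (MIN): min(9, 8, 6) = 6
P (MAX): max(3, 6) = 6
c (MIN): min(1, 8) = 1
d (MIN): min(8, 1, 0) = 0
Q (MAX): max(1, 0) = 1
S0 (MIN): min(6, 1) = 1
At S0, MIN picks Q (lowest: 1).
At Q, MAX picks c (highest: 1).
At c, MIN picks n (lowest: 1).
Terminal value 1.

S0 -> Q -> c -> n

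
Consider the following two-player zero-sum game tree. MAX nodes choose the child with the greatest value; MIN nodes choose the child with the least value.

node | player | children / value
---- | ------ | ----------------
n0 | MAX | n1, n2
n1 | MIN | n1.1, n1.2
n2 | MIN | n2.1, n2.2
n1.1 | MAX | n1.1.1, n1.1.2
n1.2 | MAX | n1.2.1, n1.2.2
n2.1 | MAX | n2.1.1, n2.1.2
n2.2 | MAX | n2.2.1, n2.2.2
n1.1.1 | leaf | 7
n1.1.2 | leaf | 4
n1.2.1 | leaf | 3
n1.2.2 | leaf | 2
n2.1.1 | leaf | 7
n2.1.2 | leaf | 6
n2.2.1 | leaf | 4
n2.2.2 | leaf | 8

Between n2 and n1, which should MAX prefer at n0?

n2

n2.1 (MAX): max(7, 6) = 7
n2.2 (MAX): max(4, 8) = 8
n2 (MIN): min(7, 8) = 7
n1.1 (MAX): max(7, 4) = 7
n1.2 (MAX): max(3, 2) = 3
n1 (MIN): min(7, 3) = 3
MAX prefers the higher value; n2=7, n1=3. n2 is better since 7 > 3.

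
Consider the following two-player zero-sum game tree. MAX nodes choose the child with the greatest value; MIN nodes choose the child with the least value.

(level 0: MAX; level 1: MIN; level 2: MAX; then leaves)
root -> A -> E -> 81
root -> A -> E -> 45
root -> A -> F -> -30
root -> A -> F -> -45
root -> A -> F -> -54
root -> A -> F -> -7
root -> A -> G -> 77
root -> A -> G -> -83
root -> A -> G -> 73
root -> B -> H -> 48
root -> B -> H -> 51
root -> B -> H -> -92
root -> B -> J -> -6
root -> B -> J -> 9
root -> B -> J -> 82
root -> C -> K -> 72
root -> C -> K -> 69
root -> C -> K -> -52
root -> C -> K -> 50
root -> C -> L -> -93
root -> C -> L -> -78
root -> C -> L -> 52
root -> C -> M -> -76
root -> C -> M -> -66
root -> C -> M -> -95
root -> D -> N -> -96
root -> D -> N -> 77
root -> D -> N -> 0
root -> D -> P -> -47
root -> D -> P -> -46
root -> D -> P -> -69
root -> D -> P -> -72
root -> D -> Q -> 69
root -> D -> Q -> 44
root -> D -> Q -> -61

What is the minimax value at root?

51

E (MAX): max(81, 45) = 81
F (MAX): max(-30, -45, -54, -7) = -7
G (MAX): max(77, -83, 73) = 77
A (MIN): min(81, -7, 77) = -7
H (MAX): max(48, 51, -92) = 51
J (MAX): max(-6, 9, 82) = 82
B (MIN): min(51, 82) = 51
K (MAX): max(72, 69, -52, 50) = 72
L (MAX): max(-93, -78, 52) = 52
M (MAX): max(-76, -66, -95) = -66
C (MIN): min(72, 52, -66) = -66
N (MAX): max(-96, 77, 0) = 77
P (MAX): max(-47, -46, -69, -72) = -46
Q (MAX): max(69, 44, -61) = 69
D (MIN): min(77, -46, 69) = -46
root (MAX): max(-7, 51, -66, -46) = 51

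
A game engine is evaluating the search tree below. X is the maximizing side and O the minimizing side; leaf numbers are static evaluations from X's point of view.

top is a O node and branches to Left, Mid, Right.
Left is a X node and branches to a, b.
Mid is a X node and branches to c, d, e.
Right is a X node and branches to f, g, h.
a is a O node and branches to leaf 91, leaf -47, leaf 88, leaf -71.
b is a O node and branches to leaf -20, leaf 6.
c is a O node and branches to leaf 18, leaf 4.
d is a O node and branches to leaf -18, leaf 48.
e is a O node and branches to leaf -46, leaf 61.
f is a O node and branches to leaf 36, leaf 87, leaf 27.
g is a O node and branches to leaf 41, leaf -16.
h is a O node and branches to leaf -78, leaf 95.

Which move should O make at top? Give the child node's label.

Left

a (O): min(91, -47, 88, -71) = -71
b (O): min(-20, 6) = -20
Left (X): max(-71, -20) = -20
c (O): min(18, 4) = 4
d (O): min(-18, 48) = -18
e (O): min(-46, 61) = -46
Mid (X): max(4, -18, -46) = 4
f (O): min(36, 87, 27) = 27
g (O): min(41, -16) = -16
h (O): min(-78, 95) = -78
Right (X): max(27, -16, -78) = 27
top (O): min(-20, 4, 27) = -20
O at top wants the lowest of {Left=-20, Mid=4, Right=27}, so chooses Left.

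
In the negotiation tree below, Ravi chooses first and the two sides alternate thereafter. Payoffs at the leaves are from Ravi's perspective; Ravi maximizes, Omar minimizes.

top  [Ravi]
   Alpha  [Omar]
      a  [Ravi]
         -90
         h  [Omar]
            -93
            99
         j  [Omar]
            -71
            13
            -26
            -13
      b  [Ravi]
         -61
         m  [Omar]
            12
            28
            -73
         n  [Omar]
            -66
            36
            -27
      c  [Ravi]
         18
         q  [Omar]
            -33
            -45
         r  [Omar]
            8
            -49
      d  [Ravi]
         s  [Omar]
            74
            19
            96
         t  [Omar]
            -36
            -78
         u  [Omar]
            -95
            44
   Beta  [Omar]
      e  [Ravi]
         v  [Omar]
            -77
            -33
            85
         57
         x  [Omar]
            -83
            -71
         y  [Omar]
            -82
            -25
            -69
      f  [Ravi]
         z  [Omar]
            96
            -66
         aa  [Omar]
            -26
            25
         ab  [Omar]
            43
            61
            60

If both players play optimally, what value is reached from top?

43

h (Omar): min(-93, 99) = -93
j (Omar): min(-71, 13, -26, -13) = -71
a (Ravi): max(-90, -93, -71) = -71
m (Omar): min(12, 28, -73) = -73
n (Omar): min(-66, 36, -27) = -66
b (Ravi): max(-61, -73, -66) = -61
q (Omar): min(-33, -45) = -45
r (Omar): min(8, -49) = -49
c (Ravi): max(18, -45, -49) = 18
s (Omar): min(74, 19, 96) = 19
t (Omar): min(-36, -78) = -78
u (Omar): min(-95, 44) = -95
d (Ravi): max(19, -78, -95) = 19
Alpha (Omar): min(-71, -61, 18, 19) = -71
v (Omar): min(-77, -33, 85) = -77
x (Omar): min(-83, -71) = -83
y (Omar): min(-82, -25, -69) = -82
e (Ravi): max(-77, 57, -83, -82) = 57
z (Omar): min(96, -66) = -66
aa (Omar): min(-26, 25) = -26
ab (Omar): min(43, 61, 60) = 43
f (Ravi): max(-66, -26, 43) = 43
Beta (Omar): min(57, 43) = 43
top (Ravi): max(-71, 43) = 43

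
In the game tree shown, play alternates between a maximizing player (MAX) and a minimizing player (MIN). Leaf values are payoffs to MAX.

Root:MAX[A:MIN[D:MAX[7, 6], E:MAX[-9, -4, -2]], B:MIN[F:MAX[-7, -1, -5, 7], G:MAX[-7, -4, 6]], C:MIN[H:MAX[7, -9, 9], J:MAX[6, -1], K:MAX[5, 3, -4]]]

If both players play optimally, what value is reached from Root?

6

D (MAX): max(7, 6) = 7
E (MAX): max(-9, -4, -2) = -2
A (MIN): min(7, -2) = -2
F (MAX): max(-7, -1, -5, 7) = 7
G (MAX): max(-7, -4, 6) = 6
B (MIN): min(7, 6) = 6
H (MAX): max(7, -9, 9) = 9
J (MAX): max(6, -1) = 6
K (MAX): max(5, 3, -4) = 5
C (MIN): min(9, 6, 5) = 5
Root (MAX): max(-2, 6, 5) = 6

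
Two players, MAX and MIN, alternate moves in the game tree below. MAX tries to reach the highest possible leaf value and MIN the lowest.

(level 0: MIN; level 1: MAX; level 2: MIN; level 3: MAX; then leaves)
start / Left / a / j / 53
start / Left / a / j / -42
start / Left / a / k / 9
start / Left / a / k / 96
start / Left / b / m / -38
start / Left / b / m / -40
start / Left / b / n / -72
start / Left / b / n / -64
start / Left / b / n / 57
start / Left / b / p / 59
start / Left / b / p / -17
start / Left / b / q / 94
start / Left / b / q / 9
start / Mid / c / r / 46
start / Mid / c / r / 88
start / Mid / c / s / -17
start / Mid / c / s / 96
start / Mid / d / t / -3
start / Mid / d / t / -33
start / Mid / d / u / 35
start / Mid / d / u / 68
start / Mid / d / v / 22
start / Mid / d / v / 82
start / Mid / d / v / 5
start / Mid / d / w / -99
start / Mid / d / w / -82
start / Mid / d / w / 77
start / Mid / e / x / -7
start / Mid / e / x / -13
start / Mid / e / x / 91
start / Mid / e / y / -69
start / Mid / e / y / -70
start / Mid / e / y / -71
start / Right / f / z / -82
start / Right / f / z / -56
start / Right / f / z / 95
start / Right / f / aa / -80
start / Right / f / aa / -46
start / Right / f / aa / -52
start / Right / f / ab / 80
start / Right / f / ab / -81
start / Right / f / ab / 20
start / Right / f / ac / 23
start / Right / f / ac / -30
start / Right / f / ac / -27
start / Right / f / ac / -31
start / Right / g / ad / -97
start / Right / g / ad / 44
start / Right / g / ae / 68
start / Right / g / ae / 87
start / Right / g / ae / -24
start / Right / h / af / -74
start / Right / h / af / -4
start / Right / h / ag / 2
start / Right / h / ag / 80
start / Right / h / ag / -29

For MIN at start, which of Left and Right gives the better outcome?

Right

j (MAX): max(53, -42) = 53
k (MAX): max(9, 96) = 96
a (MIN): min(53, 96) = 53
m (MAX): max(-38, -40) = -38
n (MAX): max(-72, -64, 57) = 57
p (MAX): max(59, -17) = 59
q (MAX): max(94, 9) = 94
b (MIN): min(-38, 57, 59, 94) = -38
Left (MAX): max(53, -38) = 53
z (MAX): max(-82, -56, 95) = 95
aa (MAX): max(-80, -46, -52) = -46
ab (MAX): max(80, -81, 20) = 80
ac (MAX): max(23, -30, -27, -31) = 23
f (MIN): min(95, -46, 80, 23) = -46
ad (MAX): max(-97, 44) = 44
ae (MAX): max(68, 87, -24) = 87
g (MIN): min(44, 87) = 44
af (MAX): max(-74, -4) = -4
ag (MAX): max(2, 80, -29) = 80
h (MIN): min(-4, 80) = -4
Right (MAX): max(-46, 44, -4) = 44
MIN prefers the lower value; Left=53, Right=44. Right is better since 44 < 53.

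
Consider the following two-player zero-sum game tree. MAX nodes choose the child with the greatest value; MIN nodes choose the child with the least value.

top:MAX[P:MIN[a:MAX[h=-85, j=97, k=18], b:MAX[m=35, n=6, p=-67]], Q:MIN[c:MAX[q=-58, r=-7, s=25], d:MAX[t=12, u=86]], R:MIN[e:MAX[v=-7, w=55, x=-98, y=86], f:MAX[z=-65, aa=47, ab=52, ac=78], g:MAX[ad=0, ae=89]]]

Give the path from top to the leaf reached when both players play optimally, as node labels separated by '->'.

top -> R -> f -> ac

a (MAX): max(-85, 97, 18) = 97
b (MAX): max(35, 6, -67) = 35
P (MIN): min(97, 35) = 35
c (MAX): max(-58, -7, 25) = 25
d (MAX): max(12, 86) = 86
Q (MIN): min(25, 86) = 25
e (MAX): max(-7, 55, -98, 86) = 86
f (MAX): max(-65, 47, 52, 78) = 78
g (MAX): max(0, 89) = 89
R (MIN): min(86, 78, 89) = 78
top (MAX): max(35, 25, 78) = 78
At top, MAX picks R (highest: 78).
At R, MIN picks f (lowest: 78).
At f, MAX picks ac (highest: 78).
Terminal value 78.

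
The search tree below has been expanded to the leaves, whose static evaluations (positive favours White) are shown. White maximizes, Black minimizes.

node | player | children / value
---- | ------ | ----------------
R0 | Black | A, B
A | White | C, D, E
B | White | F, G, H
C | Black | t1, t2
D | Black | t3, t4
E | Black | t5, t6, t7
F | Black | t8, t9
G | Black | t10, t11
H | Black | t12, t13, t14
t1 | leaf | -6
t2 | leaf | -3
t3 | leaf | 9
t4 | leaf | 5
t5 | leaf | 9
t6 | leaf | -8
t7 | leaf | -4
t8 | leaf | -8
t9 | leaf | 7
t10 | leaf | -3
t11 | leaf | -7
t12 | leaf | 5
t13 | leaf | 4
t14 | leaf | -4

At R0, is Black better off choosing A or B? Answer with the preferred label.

C (Black): min(-6, -3) = -6
D (Black): min(9, 5) = 5
E (Black): min(9, -8, -4) = -8
A (White): max(-6, 5, -8) = 5
F (Black): min(-8, 7) = -8
G (Black): min(-3, -7) = -7
H (Black): min(5, 4, -4) = -4
B (White): max(-8, -7, -4) = -4
Black prefers the lower value; A=5, B=-4. B is better since -4 < 5.

B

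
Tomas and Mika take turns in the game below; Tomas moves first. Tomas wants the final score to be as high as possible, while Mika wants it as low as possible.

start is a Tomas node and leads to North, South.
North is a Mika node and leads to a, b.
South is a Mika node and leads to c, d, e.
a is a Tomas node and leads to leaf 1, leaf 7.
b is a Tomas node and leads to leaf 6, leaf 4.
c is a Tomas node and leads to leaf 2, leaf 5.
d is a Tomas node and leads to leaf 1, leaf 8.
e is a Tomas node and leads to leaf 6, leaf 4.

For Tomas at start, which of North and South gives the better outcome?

North

a (Tomas): max(1, 7) = 7
b (Tomas): max(6, 4) = 6
North (Mika): min(7, 6) = 6
c (Tomas): max(2, 5) = 5
d (Tomas): max(1, 8) = 8
e (Tomas): max(6, 4) = 6
South (Mika): min(5, 8, 6) = 5
Tomas prefers the higher value; North=6, South=5. North is better since 6 > 5.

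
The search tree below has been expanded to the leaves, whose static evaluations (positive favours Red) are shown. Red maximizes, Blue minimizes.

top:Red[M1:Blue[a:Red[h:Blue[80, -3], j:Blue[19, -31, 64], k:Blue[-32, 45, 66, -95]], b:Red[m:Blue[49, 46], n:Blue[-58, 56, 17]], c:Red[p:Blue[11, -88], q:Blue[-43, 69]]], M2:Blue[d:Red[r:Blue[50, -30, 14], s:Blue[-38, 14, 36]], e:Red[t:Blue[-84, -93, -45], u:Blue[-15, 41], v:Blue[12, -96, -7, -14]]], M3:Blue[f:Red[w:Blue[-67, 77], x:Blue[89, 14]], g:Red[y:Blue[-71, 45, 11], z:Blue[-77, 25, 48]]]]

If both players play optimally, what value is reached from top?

h (Blue): min(80, -3) = -3
j (Blue): min(19, -31, 64) = -31
k (Blue): min(-32, 45, 66, -95) = -95
a (Red): max(-3, -31, -95) = -3
m (Blue): min(49, 46) = 46
n (Blue): min(-58, 56, 17) = -58
b (Red): max(46, -58) = 46
p (Blue): min(11, -88) = -88
q (Blue): min(-43, 69) = -43
c (Red): max(-88, -43) = -43
M1 (Blue): min(-3, 46, -43) = -43
r (Blue): min(50, -30, 14) = -30
s (Blue): min(-38, 14, 36) = -38
d (Red): max(-30, -38) = -30
t (Blue): min(-84, -93, -45) = -93
u (Blue): min(-15, 41) = -15
v (Blue): min(12, -96, -7, -14) = -96
e (Red): max(-93, -15, -96) = -15
M2 (Blue): min(-30, -15) = -30
w (Blue): min(-67, 77) = -67
x (Blue): min(89, 14) = 14
f (Red): max(-67, 14) = 14
y (Blue): min(-71, 45, 11) = -71
z (Blue): min(-77, 25, 48) = -77
g (Red): max(-71, -77) = -71
M3 (Blue): min(14, -71) = -71
top (Red): max(-43, -30, -71) = -30

-30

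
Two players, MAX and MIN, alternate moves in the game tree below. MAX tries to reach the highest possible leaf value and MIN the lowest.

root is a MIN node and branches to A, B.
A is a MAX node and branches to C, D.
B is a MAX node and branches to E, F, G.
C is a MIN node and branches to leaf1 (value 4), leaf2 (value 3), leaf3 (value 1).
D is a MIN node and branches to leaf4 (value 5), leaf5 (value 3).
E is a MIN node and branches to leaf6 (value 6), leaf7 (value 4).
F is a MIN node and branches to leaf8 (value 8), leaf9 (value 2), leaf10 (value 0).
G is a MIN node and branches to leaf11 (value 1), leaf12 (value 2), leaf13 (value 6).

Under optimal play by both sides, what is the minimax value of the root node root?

3

C (MIN): min(4, 3, 1) = 1
D (MIN): min(5, 3) = 3
A (MAX): max(1, 3) = 3
E (MIN): min(6, 4) = 4
F (MIN): min(8, 2, 0) = 0
G (MIN): min(1, 2, 6) = 1
B (MAX): max(4, 0, 1) = 4
root (MIN): min(3, 4) = 3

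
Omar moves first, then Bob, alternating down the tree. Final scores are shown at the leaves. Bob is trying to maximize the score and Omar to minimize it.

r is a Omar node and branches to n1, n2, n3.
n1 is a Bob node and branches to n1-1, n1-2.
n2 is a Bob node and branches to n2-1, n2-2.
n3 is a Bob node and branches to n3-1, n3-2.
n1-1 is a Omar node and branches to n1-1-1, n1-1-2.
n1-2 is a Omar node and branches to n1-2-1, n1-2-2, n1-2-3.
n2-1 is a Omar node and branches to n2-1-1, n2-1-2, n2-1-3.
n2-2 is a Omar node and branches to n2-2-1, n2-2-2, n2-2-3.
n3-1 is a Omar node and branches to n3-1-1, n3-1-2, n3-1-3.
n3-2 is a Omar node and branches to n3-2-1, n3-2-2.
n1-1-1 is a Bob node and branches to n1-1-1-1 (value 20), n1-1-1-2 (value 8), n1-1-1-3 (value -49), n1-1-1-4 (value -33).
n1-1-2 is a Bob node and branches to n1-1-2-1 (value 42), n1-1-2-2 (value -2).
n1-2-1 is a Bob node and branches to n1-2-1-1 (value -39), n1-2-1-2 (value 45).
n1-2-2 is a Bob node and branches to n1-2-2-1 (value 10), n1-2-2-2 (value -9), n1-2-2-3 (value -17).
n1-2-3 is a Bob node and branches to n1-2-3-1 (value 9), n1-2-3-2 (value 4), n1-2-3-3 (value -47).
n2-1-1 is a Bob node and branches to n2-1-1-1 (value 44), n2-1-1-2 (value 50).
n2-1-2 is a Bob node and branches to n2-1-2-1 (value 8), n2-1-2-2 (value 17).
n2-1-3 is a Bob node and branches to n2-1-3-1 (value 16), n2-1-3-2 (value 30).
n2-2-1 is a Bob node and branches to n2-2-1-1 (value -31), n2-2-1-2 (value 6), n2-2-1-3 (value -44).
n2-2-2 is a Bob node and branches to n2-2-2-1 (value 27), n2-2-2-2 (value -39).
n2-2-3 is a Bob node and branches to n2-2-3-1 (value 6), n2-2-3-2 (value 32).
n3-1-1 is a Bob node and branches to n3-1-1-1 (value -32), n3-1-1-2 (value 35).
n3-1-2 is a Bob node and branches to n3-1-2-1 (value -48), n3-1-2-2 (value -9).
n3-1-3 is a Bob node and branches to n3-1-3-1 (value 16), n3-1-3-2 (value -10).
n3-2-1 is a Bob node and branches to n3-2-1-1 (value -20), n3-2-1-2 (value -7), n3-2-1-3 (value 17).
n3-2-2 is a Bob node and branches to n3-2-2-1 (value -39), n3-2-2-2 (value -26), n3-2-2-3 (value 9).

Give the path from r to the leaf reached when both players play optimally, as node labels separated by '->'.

n1-1-1 (Bob): max(20, 8, -49, -33) = 20
n1-1-2 (Bob): max(42, -2) = 42
n1-1 (Omar): min(20, 42) = 20
n1-2-1 (Bob): max(-39, 45) = 45
n1-2-2 (Bob): max(10, -9, -17) = 10
n1-2-3 (Bob): max(9, 4, -47) = 9
n1-2 (Omar): min(45, 10, 9) = 9
n1 (Bob): max(20, 9) = 20
n2-1-1 (Bob): max(44, 50) = 50
n2-1-2 (Bob): max(8, 17) = 17
n2-1-3 (Bob): max(16, 30) = 30
n2-1 (Omar): min(50, 17, 30) = 17
n2-2-1 (Bob): max(-31, 6, -44) = 6
n2-2-2 (Bob): max(27, -39) = 27
n2-2-3 (Bob): max(6, 32) = 32
n2-2 (Omar): min(6, 27, 32) = 6
n2 (Bob): max(17, 6) = 17
n3-1-1 (Bob): max(-32, 35) = 35
n3-1-2 (Bob): max(-48, -9) = -9
n3-1-3 (Bob): max(16, -10) = 16
n3-1 (Omar): min(35, -9, 16) = -9
n3-2-1 (Bob): max(-20, -7, 17) = 17
n3-2-2 (Bob): max(-39, -26, 9) = 9
n3-2 (Omar): min(17, 9) = 9
n3 (Bob): max(-9, 9) = 9
r (Omar): min(20, 17, 9) = 9
At r, Omar picks n3 (lowest: 9).
At n3, Bob picks n3-2 (highest: 9).
At n3-2, Omar picks n3-2-2 (lowest: 9).
At n3-2-2, Bob picks n3-2-2-3 (highest: 9).
Terminal value 9.

r -> n3 -> n3-2 -> n3-2-2 -> n3-2-2-3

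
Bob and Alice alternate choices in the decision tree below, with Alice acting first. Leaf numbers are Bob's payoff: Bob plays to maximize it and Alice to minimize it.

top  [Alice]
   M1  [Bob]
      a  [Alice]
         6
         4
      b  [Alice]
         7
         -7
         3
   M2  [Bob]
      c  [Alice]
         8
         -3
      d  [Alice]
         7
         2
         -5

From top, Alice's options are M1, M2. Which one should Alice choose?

M2

a (Alice): min(6, 4) = 4
b (Alice): min(7, -7, 3) = -7
M1 (Bob): max(4, -7) = 4
c (Alice): min(8, -3) = -3
d (Alice): min(7, 2, -5) = -5
M2 (Bob): max(-3, -5) = -3
top (Alice): min(4, -3) = -3
Alice at top wants the lowest of {M1=4, M2=-3}, so chooses M2.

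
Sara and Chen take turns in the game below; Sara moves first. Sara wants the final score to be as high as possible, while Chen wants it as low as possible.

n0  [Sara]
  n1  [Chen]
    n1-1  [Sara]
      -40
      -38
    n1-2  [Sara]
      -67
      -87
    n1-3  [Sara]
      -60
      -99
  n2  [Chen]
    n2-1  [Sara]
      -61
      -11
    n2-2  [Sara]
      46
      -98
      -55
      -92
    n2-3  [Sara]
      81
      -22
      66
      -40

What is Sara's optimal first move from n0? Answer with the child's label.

n2

n1-1 (Sara): max(-40, -38) = -38
n1-2 (Sara): max(-67, -87) = -67
n1-3 (Sara): max(-60, -99) = -60
n1 (Chen): min(-38, -67, -60) = -67
n2-1 (Sara): max(-61, -11) = -11
n2-2 (Sara): max(46, -98, -55, -92) = 46
n2-3 (Sara): max(81, -22, 66, -40) = 81
n2 (Chen): min(-11, 46, 81) = -11
n0 (Sara): max(-67, -11) = -11
Sara at n0 wants the highest of {n1=-67, n2=-11}, so chooses n2.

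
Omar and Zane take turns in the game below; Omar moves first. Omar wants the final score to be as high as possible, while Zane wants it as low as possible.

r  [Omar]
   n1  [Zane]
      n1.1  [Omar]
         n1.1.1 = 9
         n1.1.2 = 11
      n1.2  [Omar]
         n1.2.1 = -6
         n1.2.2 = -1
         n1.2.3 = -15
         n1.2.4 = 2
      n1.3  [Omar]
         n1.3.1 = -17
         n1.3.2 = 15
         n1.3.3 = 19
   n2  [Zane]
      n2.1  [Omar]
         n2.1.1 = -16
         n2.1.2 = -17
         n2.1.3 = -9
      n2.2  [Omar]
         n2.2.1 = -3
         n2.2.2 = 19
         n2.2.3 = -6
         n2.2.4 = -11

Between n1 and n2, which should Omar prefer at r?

n1.1 (Omar): max(9, 11) = 11
n1.2 (Omar): max(-6, -1, -15, 2) = 2
n1.3 (Omar): max(-17, 15, 19) = 19
n1 (Zane): min(11, 2, 19) = 2
n2.1 (Omar): max(-16, -17, -9) = -9
n2.2 (Omar): max(-3, 19, -6, -11) = 19
n2 (Zane): min(-9, 19) = -9
Omar prefers the higher value; n1=2, n2=-9. n1 is better since 2 > -9.

n1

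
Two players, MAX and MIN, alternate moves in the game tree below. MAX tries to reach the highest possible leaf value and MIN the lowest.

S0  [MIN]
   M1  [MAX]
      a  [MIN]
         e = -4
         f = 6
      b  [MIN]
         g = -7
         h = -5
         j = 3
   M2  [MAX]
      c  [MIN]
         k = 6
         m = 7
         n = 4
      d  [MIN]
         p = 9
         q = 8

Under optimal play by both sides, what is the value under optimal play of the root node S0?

-4

a (MIN): min(-4, 6) = -4
b (MIN): min(-7, -5, 3) = -7
M1 (MAX): max(-4, -7) = -4
c (MIN): min(6, 7, 4) = 4
d (MIN): min(9, 8) = 8
M2 (MAX): max(4, 8) = 8
S0 (MIN): min(-4, 8) = -4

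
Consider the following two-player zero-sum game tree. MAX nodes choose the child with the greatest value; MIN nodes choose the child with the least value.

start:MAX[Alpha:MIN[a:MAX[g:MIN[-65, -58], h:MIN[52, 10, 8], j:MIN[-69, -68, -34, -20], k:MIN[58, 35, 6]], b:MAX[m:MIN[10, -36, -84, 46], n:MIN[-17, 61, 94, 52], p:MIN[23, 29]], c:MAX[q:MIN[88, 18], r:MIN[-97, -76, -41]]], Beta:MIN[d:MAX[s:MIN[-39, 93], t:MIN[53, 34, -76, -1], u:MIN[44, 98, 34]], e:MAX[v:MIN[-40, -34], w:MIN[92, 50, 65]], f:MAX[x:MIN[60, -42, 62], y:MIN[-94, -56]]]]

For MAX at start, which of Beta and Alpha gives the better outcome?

s (MIN): min(-39, 93) = -39
t (MIN): min(53, 34, -76, -1) = -76
u (MIN): min(44, 98, 34) = 34
d (MAX): max(-39, -76, 34) = 34
v (MIN): min(-40, -34) = -40
w (MIN): min(92, 50, 65) = 50
e (MAX): max(-40, 50) = 50
x (MIN): min(60, -42, 62) = -42
y (MIN): min(-94, -56) = -94
f (MAX): max(-42, -94) = -42
Beta (MIN): min(34, 50, -42) = -42
g (MIN): min(-65, -58) = -65
h (MIN): min(52, 10, 8) = 8
j (MIN): min(-69, -68, -34, -20) = -69
k (MIN): min(58, 35, 6) = 6
a (MAX): max(-65, 8, -69, 6) = 8
m (MIN): min(10, -36, -84, 46) = -84
n (MIN): min(-17, 61, 94, 52) = -17
p (MIN): min(23, 29) = 23
b (MAX): max(-84, -17, 23) = 23
q (MIN): min(88, 18) = 18
r (MIN): min(-97, -76, -41) = -97
c (MAX): max(18, -97) = 18
Alpha (MIN): min(8, 23, 18) = 8
MAX prefers the higher value; Beta=-42, Alpha=8. Alpha is better since 8 > -42.

Alpha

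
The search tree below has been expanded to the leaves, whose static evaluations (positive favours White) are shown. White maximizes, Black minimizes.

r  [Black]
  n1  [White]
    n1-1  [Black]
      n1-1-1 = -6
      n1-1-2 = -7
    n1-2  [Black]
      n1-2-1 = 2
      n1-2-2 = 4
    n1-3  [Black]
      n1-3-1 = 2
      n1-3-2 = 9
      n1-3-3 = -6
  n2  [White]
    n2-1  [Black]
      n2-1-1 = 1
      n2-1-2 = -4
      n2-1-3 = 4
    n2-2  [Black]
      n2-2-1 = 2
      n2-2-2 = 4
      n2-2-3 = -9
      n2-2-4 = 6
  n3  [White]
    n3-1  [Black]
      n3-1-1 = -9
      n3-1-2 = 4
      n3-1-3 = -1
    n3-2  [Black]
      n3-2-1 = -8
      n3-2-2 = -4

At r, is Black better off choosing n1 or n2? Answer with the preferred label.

n1-1 (Black): min(-6, -7) = -7
n1-2 (Black): min(2, 4) = 2
n1-3 (Black): min(2, 9, -6) = -6
n1 (White): max(-7, 2, -6) = 2
n2-1 (Black): min(1, -4, 4) = -4
n2-2 (Black): min(2, 4, -9, 6) = -9
n2 (White): max(-4, -9) = -4
Black prefers the lower value; n1=2, n2=-4. n2 is better since -4 < 2.

n2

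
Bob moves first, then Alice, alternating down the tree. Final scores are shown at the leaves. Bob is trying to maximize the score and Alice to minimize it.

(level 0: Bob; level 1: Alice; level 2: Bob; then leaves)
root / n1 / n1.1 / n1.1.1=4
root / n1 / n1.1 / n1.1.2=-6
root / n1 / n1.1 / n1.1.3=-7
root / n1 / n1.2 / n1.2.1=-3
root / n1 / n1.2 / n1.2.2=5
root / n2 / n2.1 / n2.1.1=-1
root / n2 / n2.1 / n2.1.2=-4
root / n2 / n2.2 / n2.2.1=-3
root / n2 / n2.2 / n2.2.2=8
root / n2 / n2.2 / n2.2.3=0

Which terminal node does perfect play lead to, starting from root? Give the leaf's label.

n1.1.1

n1.1 (Bob): max(4, -6, -7) = 4
n1.2 (Bob): max(-3, 5) = 5
n1 (Alice): min(4, 5) = 4
n2.1 (Bob): max(-1, -4) = -1
n2.2 (Bob): max(-3, 8, 0) = 8
n2 (Alice): min(-1, 8) = -1
root (Bob): max(4, -1) = 4
At root, Bob picks n1 (highest: 4).
At n1, Alice picks n1.1 (lowest: 4).
At n1.1, Bob picks n1.1.1 (highest: 4).
Terminal value 4.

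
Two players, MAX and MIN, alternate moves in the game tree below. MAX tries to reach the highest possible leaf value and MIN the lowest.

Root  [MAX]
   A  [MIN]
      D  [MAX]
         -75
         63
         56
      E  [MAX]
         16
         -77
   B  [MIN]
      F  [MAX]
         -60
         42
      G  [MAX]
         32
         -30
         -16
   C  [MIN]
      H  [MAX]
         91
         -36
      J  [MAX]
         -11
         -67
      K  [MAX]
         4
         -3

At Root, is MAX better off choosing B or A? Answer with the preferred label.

F (MAX): max(-60, 42) = 42
G (MAX): max(32, -30, -16) = 32
B (MIN): min(42, 32) = 32
D (MAX): max(-75, 63, 56) = 63
E (MAX): max(16, -77) = 16
A (MIN): min(63, 16) = 16
MAX prefers the higher value; B=32, A=16. B is better since 32 > 16.

B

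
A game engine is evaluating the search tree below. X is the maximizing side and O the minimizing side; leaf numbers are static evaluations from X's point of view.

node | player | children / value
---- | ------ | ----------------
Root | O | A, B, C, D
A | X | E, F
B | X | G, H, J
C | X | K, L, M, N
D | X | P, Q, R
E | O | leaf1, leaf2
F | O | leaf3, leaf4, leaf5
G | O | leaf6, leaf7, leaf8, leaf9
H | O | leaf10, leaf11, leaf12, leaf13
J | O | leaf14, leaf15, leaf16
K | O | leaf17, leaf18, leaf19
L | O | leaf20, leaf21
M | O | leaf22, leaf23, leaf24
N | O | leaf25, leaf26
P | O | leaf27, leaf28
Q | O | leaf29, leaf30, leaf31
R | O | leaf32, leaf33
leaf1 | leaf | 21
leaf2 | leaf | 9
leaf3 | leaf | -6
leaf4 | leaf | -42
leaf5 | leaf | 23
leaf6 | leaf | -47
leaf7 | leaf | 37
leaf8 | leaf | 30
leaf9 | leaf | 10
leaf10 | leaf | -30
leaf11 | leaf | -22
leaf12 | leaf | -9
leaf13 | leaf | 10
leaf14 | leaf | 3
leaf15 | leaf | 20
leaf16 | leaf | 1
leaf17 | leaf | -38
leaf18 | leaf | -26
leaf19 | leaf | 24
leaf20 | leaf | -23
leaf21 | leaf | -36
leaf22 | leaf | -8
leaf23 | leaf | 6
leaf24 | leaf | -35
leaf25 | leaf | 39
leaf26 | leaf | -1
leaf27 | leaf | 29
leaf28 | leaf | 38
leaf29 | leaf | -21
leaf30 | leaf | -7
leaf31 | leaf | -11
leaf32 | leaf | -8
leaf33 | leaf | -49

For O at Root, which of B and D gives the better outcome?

G (O): min(-47, 37, 30, 10) = -47
H (O): min(-30, -22, -9, 10) = -30
J (O): min(3, 20, 1) = 1
B (X): max(-47, -30, 1) = 1
P (O): min(29, 38) = 29
Q (O): min(-21, -7, -11) = -21
R (O): min(-8, -49) = -49
D (X): max(29, -21, -49) = 29
O prefers the lower value; B=1, D=29. B is better since 1 < 29.

B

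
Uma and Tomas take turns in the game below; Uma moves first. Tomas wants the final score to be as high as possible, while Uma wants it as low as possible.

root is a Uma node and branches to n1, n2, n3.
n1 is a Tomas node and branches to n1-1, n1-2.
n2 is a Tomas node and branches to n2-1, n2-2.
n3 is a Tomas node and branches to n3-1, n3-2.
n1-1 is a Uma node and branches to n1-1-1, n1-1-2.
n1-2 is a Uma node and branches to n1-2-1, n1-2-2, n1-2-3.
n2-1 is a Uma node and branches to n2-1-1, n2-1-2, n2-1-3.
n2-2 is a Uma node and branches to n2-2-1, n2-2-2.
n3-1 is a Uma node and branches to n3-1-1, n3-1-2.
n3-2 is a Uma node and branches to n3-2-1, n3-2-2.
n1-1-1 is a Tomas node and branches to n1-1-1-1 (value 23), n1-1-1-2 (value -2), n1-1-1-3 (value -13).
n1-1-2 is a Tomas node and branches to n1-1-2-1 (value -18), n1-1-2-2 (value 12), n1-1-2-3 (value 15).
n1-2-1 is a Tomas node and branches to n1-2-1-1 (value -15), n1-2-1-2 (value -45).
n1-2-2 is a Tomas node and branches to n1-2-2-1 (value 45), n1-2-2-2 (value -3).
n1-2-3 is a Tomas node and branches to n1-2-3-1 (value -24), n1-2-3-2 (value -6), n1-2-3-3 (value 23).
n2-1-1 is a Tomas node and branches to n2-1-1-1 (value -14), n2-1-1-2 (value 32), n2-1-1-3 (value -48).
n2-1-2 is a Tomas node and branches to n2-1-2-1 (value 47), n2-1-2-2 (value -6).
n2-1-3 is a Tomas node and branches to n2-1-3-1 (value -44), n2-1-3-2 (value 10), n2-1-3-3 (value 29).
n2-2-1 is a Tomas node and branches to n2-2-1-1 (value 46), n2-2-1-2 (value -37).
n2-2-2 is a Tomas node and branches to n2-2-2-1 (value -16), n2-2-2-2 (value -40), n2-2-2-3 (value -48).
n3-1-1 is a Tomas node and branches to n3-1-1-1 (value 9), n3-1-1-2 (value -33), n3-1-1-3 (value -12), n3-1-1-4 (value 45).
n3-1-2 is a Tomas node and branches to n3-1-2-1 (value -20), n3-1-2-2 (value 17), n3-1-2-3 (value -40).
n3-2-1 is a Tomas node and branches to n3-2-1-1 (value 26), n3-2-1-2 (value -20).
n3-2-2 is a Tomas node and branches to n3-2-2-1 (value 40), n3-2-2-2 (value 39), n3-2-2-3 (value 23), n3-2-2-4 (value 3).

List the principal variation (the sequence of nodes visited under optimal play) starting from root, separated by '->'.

n1-1-1 (Tomas): max(23, -2, -13) = 23
n1-1-2 (Tomas): max(-18, 12, 15) = 15
n1-1 (Uma): min(23, 15) = 15
n1-2-1 (Tomas): max(-15, -45) = -15
n1-2-2 (Tomas): max(45, -3) = 45
n1-2-3 (Tomas): max(-24, -6, 23) = 23
n1-2 (Uma): min(-15, 45, 23) = -15
n1 (Tomas): max(15, -15) = 15
n2-1-1 (Tomas): max(-14, 32, -48) = 32
n2-1-2 (Tomas): max(47, -6) = 47
n2-1-3 (Tomas): max(-44, 10, 29) = 29
n2-1 (Uma): min(32, 47, 29) = 29
n2-2-1 (Tomas): max(46, -37) = 46
n2-2-2 (Tomas): max(-16, -40, -48) = -16
n2-2 (Uma): min(46, -16) = -16
n2 (Tomas): max(29, -16) = 29
n3-1-1 (Tomas): max(9, -33, -12, 45) = 45
n3-1-2 (Tomas): max(-20, 17, -40) = 17
n3-1 (Uma): min(45, 17) = 17
n3-2-1 (Tomas): max(26, -20) = 26
n3-2-2 (Tomas): max(40, 39, 23, 3) = 40
n3-2 (Uma): min(26, 40) = 26
n3 (Tomas): max(17, 26) = 26
root (Uma): min(15, 29, 26) = 15
At root, Uma picks n1 (lowest: 15).
At n1, Tomas picks n1-1 (highest: 15).
At n1-1, Uma picks n1-1-2 (lowest: 15).
At n1-1-2, Tomas picks n1-1-2-3 (highest: 15).
Terminal value 15.

root -> n1 -> n1-1 -> n1-1-2 -> n1-1-2-3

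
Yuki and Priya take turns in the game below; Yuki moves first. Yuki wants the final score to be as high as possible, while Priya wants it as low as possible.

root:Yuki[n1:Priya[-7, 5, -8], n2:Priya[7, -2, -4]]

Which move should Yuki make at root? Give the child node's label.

n2

n1 (Priya): min(-7, 5, -8) = -8
n2 (Priya): min(7, -2, -4) = -4
root (Yuki): max(-8, -4) = -4
Yuki at root wants the highest of {n1=-8, n2=-4}, so chooses n2.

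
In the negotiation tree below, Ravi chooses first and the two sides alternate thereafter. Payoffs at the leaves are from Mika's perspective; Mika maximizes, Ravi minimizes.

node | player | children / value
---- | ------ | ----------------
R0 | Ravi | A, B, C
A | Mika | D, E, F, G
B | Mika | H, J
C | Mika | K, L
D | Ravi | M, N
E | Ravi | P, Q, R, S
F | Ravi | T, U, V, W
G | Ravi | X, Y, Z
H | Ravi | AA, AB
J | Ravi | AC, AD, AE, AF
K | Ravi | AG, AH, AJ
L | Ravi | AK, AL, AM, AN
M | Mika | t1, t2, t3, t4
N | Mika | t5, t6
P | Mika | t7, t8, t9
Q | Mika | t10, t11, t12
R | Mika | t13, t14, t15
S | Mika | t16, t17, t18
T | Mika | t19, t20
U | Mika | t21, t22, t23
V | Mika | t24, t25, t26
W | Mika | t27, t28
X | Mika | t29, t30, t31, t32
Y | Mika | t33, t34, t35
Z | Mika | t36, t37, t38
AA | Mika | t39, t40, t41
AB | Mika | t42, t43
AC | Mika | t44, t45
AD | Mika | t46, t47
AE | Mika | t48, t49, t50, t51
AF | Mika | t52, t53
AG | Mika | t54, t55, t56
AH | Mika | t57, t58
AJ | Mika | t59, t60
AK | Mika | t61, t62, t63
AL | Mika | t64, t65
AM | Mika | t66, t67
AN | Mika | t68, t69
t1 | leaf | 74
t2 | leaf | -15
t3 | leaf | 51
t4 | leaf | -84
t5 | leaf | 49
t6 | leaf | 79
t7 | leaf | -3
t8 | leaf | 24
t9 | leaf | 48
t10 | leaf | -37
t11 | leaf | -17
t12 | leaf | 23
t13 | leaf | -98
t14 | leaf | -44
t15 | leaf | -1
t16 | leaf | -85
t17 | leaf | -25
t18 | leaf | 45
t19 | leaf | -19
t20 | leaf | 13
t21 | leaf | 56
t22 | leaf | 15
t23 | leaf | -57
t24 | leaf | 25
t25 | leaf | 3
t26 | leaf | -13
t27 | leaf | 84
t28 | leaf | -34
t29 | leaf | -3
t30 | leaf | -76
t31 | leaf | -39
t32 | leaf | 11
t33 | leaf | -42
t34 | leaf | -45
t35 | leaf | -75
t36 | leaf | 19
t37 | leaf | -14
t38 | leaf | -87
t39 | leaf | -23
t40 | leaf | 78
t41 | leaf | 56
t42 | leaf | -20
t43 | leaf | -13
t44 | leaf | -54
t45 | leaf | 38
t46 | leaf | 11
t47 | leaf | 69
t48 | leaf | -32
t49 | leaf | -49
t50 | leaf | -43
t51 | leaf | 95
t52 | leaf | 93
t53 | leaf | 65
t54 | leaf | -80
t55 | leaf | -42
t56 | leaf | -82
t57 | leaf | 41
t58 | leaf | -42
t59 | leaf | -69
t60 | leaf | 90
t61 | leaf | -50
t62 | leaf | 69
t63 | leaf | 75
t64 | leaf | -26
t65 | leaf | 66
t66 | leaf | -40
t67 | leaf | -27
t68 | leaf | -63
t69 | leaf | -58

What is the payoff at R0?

-42

M (Mika): max(74, -15, 51, -84) = 74
N (Mika): max(49, 79) = 79
D (Ravi): min(74, 79) = 74
P (Mika): max(-3, 24, 48) = 48
Q (Mika): max(-37, -17, 23) = 23
R (Mika): max(-98, -44, -1) = -1
S (Mika): max(-85, -25, 45) = 45
E (Ravi): min(48, 23, -1, 45) = -1
T (Mika): max(-19, 13) = 13
U (Mika): max(56, 15, -57) = 56
V (Mika): max(25, 3, -13) = 25
W (Mika): max(84, -34) = 84
F (Ravi): min(13, 56, 25, 84) = 13
X (Mika): max(-3, -76, -39, 11) = 11
Y (Mika): max(-42, -45, -75) = -42
Z (Mika): max(19, -14, -87) = 19
G (Ravi): min(11, -42, 19) = -42
A (Mika): max(74, -1, 13, -42) = 74
AA (Mika): max(-23, 78, 56) = 78
AB (Mika): max(-20, -13) = -13
H (Ravi): min(78, -13) = -13
AC (Mika): max(-54, 38) = 38
AD (Mika): max(11, 69) = 69
AE (Mika): max(-32, -49, -43, 95) = 95
AF (Mika): max(93, 65) = 93
J (Ravi): min(38, 69, 95, 93) = 38
B (Mika): max(-13, 38) = 38
AG (Mika): max(-80, -42, -82) = -42
AH (Mika): max(41, -42) = 41
AJ (Mika): max(-69, 90) = 90
K (Ravi): min(-42, 41, 90) = -42
AK (Mika): max(-50, 69, 75) = 75
AL (Mika): max(-26, 66) = 66
AM (Mika): max(-40, -27) = -27
AN (Mika): max(-63, -58) = -58
L (Ravi): min(75, 66, -27, -58) = -58
C (Mika): max(-42, -58) = -42
R0 (Ravi): min(74, 38, -42) = -42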